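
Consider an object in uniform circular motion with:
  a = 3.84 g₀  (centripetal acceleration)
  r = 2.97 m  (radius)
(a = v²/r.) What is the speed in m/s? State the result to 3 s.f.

10.6 m/s

Rearranging: v = √(a·r).
a = 3.84 g₀ = 37.66 m/s²; r = 2.97 m.
v = 10.58 m/s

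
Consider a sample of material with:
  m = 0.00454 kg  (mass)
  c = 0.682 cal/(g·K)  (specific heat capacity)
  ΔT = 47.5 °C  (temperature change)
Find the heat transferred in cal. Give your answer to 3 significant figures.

147 cal

Directly: Q = mcΔT.
m = 0.00454 kg; c = 0.682 cal/(g·K) = 2853 J/(kg·K); ΔT = 47.5 °C = 47.50 K.
Q = 615.4 J
615.4 J × (1 cal / 4.184 J) = 147.1 cal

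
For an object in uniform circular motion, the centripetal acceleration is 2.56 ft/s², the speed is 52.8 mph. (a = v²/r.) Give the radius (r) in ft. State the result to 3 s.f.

2340 ft

Rearranging a = v²/r for r: r = v²/a.
a = 2.56 ft/s² = 0.7803 m/s²; v = 52.8 mph = 23.60 m/s.
r = 714.0 m
714.0 m × (1 ft / 0.3048 m) = 2343 ft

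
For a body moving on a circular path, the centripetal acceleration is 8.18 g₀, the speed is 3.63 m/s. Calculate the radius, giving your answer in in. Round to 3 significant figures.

Solving a = v²/r for r: r = v²/a.
a = 8.18 g₀ = 80.22 m/s²; v = 3.63 m/s.
r = 0.1643 m
0.1643 m × (1 in / 0.02540 m) = 6.467 in

6.47 in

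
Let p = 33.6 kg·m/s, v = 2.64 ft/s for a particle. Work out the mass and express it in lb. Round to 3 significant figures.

Rearranging: m = p/v.
p = 33.6 kg·m/s; v = 2.64 ft/s = 0.8047 m/s.
m = 41.76 kg
41.76 kg × (1 lb / 0.4536 kg) = 92.06 lb

92.1 lb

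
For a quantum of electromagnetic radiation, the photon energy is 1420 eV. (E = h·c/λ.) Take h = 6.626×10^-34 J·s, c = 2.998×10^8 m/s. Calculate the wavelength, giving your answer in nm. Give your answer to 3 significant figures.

Solving E = h·c/λ for λ: λ = hc/E.
E = 1420 eV = 2.275×10^-16 J; h = 6.626×10^-34 J·s; c = 2.998×10^8 m/s.
λ = 8.731×10^-10 m
8.731×10^-10 m × (1 nm / 1.000×10^-9 m) = 0.8731 nm

0.873 nm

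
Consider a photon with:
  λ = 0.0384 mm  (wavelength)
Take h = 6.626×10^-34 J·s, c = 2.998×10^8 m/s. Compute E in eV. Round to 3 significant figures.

0.0323 eV

E is given directly by: E = hc/λ.
λ = 0.0384 mm = 3.840×10^-5 m; h = 6.626×10^-34 J·s; c = 2.998×10^8 m/s.
E = 5.173×10^-21 J  (the unit combination reduces to kg·m²/s² = J)
5.173×10^-21 J × (1 eV / 1.602×10^-19 J) = 0.03229 eV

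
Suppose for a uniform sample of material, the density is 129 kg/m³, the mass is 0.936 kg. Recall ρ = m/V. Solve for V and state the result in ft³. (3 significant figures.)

0.256 ft³

Rearranging: V = m/ρ.
ρ = 129 kg/m³; m = 0.936 kg.
V = 0.007256 m³
0.007256 m³ × (1 ft³ / 0.02832 m³) = 0.2562 ft³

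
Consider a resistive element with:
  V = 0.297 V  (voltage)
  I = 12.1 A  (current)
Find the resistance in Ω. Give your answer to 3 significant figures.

0.0245 Ω

From Ohm's law: R = V/I.
V = 0.297 V; I = 12.1 A.
R = 0.02455 Ω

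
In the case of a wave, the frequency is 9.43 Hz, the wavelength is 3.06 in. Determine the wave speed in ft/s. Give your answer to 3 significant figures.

2.40 ft/s

Directly: v = fλ.
f = 9.43 Hz; λ = 3.06 in = 0.07772 m.
v = 0.7329 m/s
0.7329 m/s × (1 ft/s / 0.3048 m/s) = 2.405 ft/s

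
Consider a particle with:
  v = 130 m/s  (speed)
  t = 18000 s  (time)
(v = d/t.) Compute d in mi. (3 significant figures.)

1450 mi

Rearranging v = d/t for d: d = v·t.
v = 130 m/s; t = 18000 s.
d = 2.340×10^6 m
2.340×10^6 m × (1 mi / 1609 m) = 1454 mi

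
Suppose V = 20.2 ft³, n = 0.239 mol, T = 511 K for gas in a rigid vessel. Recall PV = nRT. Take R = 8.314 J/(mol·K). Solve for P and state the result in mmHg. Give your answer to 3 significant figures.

13.3 mmHg

Directly: P = nRT/V.
V = 20.2 ft³ = 0.5720 m³; n = 0.239 mol; T = 511 K; R = 8.314 J/(mol·K).
P = 1775 Pa  (the unit combination reduces to kg/(m·s²) = Pa)
1775 Pa × (1 mmHg / 133.3 Pa) = 13.31 mmHg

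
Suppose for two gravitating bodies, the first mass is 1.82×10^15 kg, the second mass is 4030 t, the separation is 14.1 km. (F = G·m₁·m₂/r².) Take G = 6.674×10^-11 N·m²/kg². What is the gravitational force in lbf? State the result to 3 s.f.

554 lbf

From Newton's law of gravitation: F = Gm₁m₂/r².
m₁ = 1.82×10^15 kg; m₂ = 4030 t = 4.030×10^6 kg; r = 14.1 km = 14100 m; G = 6.674×10^-11 N·m²/kg².
F = 2462 N
2462 N × (1 lbf / 4.448 N) = 553.5 lbf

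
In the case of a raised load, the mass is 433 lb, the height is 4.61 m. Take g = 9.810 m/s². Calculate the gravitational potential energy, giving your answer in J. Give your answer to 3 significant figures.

8880 J

PE is given directly by: PE = mgh.
m = 433 lb = 196.4 kg; h = 4.61 m; g = 9.810 m/s².
PE = 8882 J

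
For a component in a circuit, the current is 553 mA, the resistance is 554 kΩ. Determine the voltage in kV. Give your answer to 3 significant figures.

Directly: V = IR.
I = 553 mA = 0.5530 A; R = 554 kΩ = 5.540×10^5 Ω.
V = 3.064×10^5 V  (the unit combination reduces to kg·m²/(A·s³) = V)
3.064×10^5 V × (1 kV / 1000 V) = 306.4 kV

306 kV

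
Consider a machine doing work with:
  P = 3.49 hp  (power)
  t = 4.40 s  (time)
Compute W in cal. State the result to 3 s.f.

Solving P = W/t for W: W = P·t.
P = 3.49 hp = 2602 W; t = 4.40 s.
W = 11451 J
11451 J × (1 cal / 4.184 J) = 2737 cal

2740 cal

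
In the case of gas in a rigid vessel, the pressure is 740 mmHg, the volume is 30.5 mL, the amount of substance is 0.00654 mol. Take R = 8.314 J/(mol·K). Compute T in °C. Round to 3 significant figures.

-218 °C

From the ideal-gas law: T = PV/(nR).
P = 740 mmHg = 98658 Pa; V = 30.5 mL = 3.050×10^-5 m³; n = 0.00654 mol; R = 8.314 J/(mol·K).
T = 55.34 K
55.34 K − 273.15 = -217.8 °C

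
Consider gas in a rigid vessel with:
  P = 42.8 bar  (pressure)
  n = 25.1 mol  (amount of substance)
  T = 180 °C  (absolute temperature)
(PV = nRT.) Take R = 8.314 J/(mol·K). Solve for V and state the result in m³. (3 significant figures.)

Solving PV = nRT for V: V = nRT/P.
P = 42.8 bar = 4.280×10^6 Pa; n = 25.1 mol; T = 180 °C = 453.1 K; R = 8.314 J/(mol·K).
V = 0.02209 m³

0.0221 m³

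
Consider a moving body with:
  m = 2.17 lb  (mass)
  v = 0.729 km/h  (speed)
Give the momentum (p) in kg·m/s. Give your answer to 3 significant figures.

0.199 kg·m/s

Directly: p = mv.
m = 2.17 lb = 0.9843 kg; v = 0.729 km/h = 0.2025 m/s.
p = 0.1993 kg·m/s  (the unit combination reduces to kg·m/s = kg·m/s)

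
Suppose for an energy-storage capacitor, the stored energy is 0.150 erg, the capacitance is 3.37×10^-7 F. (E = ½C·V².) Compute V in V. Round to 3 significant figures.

0.298 V

Rearranging E = ½C·V² for V: V = √(2E/C).
E = 0.150 erg = 1.500×10^-8 J; C = 3.37×10^-7 F.
V = 0.2984 V  (the unit combination reduces to kg·m²/(A·s³) = V)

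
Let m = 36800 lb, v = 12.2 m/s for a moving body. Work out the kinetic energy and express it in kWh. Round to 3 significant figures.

KE is given directly by: KE = ½mv².
m = 36800 lb = 16692 kg; v = 12.2 m/s.
KE = 1.242×10^6 J
1.242×10^6 J × (1 kWh / 3.600×10^6 J) = 0.3451 kWh

0.345 kWh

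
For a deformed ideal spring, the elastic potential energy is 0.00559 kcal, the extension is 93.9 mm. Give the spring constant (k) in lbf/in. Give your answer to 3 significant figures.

Solving U = ½k·x² for k: k = 2U/x².
U = 0.00559 kcal = 23.39 J; x = 93.9 mm = 0.09390 m.
k = 5305 N/m
5305 N/m × (1 lbf/in / 175.1 N/m) = 30.29 lbf/in

30.3 lbf/in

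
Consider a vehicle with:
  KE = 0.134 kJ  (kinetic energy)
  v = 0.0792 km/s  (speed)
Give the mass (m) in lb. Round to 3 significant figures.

0.0942 lb

Solving KE = ½mv² for m: m = 2·KE/v².
KE = 0.134 kJ = 134.0 J; v = 0.0792 km/s = 79.20 m/s.
m = 0.04273 kg
0.04273 kg × (1 lb / 0.4536 kg) = 0.09419 lb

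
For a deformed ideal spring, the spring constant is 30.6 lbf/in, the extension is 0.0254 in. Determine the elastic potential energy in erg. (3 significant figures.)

Directly: U = ½kx².
k = 30.6 lbf/in = 5359 N/m; x = 0.0254 in = 6.452×10^-4 m.
U = 0.001115 J
0.001115 J × (1 erg / 1.000×10^-7 J) = 11153 erg

11200 erg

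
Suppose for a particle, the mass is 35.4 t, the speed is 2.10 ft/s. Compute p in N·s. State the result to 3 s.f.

22700 N·s

Directly: p = mv.
m = 35.4 t = 35400 kg; v = 2.10 ft/s = 0.6401 m/s.
p = 22659 kg·m/s
Since 1 N·s = 1 kg·m/s, 22659 N·s.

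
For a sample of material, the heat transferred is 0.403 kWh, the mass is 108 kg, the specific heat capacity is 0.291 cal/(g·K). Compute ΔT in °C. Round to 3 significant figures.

Solving Q = m·c·ΔT for ΔT: ΔT = Q/(m·c).
Q = 0.403 kWh = 1.451×10^6 J; m = 108 kg; c = 0.291 cal/(g·K) = 1218 J/(kg·K).
ΔT = 11.03 K
Since 1 °C = 1 K, 11.03 °C.

11.0 °C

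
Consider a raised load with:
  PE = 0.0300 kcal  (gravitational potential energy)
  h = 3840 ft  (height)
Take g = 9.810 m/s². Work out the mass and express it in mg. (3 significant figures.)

10900 mg

Rearranging: m = PE/(g·h).
PE = 0.0300 kcal = 125.5 J; h = 3840 ft = 1170 m; g = 9.810 m/s².
m = 0.01093 kg
0.01093 kg × (1 mg / 1.000×10^-6 kg) = 10932 mg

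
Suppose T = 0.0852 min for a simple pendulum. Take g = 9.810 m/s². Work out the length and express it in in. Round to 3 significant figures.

256 in

Rearranging T = 2π√(L/g) for L: L = g·(T/2π)².
T = 0.0852 min = 5.112 s; g = 9.810 m/s².
L = 6.494 m
6.494 m × (1 in / 0.02540 m) = 255.7 in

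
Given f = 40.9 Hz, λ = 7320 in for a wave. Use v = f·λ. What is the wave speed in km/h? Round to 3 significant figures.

v is given directly by: v = fλ.
f = 40.9 Hz; λ = 7320 in = 185.9 m.
v = 7604 m/s
7604 m/s × (1 km/h / 0.2778 m/s) = 27376 km/h

27400 km/h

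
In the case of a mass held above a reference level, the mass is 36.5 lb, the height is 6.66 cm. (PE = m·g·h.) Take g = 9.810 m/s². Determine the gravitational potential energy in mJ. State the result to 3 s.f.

PE is given directly by: PE = mgh.
m = 36.5 lb = 16.56 kg; h = 6.66 cm = 0.06660 m; g = 9.810 m/s².
PE = 10.82 J
10.82 J × (1 mJ / 0.001000 J) = 10817 mJ

10800 mJ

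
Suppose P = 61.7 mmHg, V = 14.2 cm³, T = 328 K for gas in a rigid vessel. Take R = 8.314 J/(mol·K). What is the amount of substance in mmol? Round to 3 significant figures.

0.0428 mmol

From the ideal-gas law: n = PV/(RT).
P = 61.7 mmHg = 8226 Pa; V = 14.2 cm³ = 1.420×10^-5 m³; T = 328 K; R = 8.314 J/(mol·K).
n = 4.283×10^-5 mol
4.283×10^-5 mol × (1 mmol / 0.001000 mol) = 0.04283 mmol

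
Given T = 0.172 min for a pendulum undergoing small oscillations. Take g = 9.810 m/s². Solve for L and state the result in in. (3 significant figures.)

1040 in

Rearranging T = 2π√(L/g) for L: L = g·(T/2π)².
T = 0.172 min = 10.32 s; g = 9.810 m/s².
L = 26.46 m
26.46 m × (1 in / 0.02540 m) = 1042 in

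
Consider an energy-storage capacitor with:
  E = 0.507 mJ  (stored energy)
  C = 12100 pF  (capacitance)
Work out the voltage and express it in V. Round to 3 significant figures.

Solving E = ½C·V² for V: V = √(2E/C).
E = 0.507 mJ = 5.070×10^-4 J; C = 12100 pF = 1.210×10^-8 F.
V = 289.5 V  (the unit combination reduces to kg·m²/(A·s³) = V)

289 V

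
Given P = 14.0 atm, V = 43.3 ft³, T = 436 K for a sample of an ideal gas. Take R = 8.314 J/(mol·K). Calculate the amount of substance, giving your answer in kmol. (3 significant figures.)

0.480 kmol

Rearranging: n = PV/(RT).
P = 14.0 atm = 1.419×10^6 Pa; V = 43.3 ft³ = 1.226 m³; T = 436 K; R = 8.314 J/(mol·K).
n = 479.8 mol
479.8 mol × (1 kmol / 1000 mol) = 0.4798 kmol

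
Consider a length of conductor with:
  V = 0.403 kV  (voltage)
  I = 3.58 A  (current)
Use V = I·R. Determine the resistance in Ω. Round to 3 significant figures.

From Ohm's law: R = V/I.
V = 0.403 kV = 403.0 V; I = 3.58 A.
R = 112.6 Ω

113 Ω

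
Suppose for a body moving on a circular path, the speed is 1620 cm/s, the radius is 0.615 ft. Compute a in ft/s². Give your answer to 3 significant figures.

4590 ft/s²

a is given directly by: a = v²/r.
v = 1620 cm/s = 16.20 m/s; r = 0.615 ft = 0.1875 m.
a = 1400 m/s²
1400 m/s² × (1 ft/s² / 0.3048 m/s²) = 4593 ft/s²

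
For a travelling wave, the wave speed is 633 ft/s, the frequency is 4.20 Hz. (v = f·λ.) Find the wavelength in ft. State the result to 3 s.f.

Rearranging: λ = v/f.
v = 633 ft/s = 192.9 m/s; f = 4.20 Hz.
λ = 45.94 m
45.94 m × (1 ft / 0.3048 m) = 150.7 ft

151 ft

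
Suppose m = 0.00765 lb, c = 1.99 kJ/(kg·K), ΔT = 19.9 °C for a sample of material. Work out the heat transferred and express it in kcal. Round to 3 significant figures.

0.0328 kcal

Directly: Q = mcΔT.
m = 0.00765 lb = 0.003470 kg; c = 1.99 kJ/(kg·K) = 1990 J/(kg·K); ΔT = 19.9 °C = 19.90 K.
Q = 137.4 J  (the unit combination reduces to kg·m²/s² = J)
137.4 J × (1 kcal / 4184 J) = 0.03284 kcal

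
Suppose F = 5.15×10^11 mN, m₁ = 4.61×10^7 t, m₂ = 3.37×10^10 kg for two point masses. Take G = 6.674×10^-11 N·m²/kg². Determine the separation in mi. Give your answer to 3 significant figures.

0.00882 mi

From Newton's law of gravitation: r = √(G·m₁m₂/F).
F = 5.15×10^11 mN = 5.150×10^8 N; m₁ = 4.61×10^7 t = 4.610×10^10 kg; m₂ = 3.37×10^10 kg; G = 6.674×10^-11 N·m²/kg².
r = 14.19 m
14.19 m × (1 mi / 1609 m) = 0.008817 mi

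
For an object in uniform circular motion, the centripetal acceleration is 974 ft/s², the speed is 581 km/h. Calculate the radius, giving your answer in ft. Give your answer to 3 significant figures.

288 ft

Rearranging a = v²/r for r: r = v²/a.
a = 974 ft/s² = 296.9 m/s²; v = 581 km/h = 161.4 m/s.
r = 87.74 m
87.74 m × (1 ft / 0.3048 m) = 287.8 ft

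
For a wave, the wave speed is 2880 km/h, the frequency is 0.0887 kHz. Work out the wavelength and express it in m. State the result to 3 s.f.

9.02 m

Rearranging v = f·λ for λ: λ = v/f.
v = 2880 km/h = 800.0 m/s; f = 0.0887 kHz = 88.70 Hz.
λ = 9.019 m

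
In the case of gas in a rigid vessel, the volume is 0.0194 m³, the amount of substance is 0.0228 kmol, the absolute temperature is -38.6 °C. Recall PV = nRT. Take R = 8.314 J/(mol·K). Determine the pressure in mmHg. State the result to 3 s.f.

From the ideal-gas law: P = nRT/V.
V = 0.0194 m³; n = 0.0228 kmol = 22.80 mol; T = -38.6 °C = 234.5 K; R = 8.314 J/(mol·K).
P = 2.292×10^6 Pa
2.292×10^6 Pa × (1 mmHg / 133.3 Pa) = 17190 mmHg

17200 mmHg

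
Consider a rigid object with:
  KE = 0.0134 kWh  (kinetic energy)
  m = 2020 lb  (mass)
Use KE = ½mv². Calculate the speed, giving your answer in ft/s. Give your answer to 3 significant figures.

Rearranging: v = √(2·KE/m).
KE = 0.0134 kWh = 48240 J; m = 2020 lb = 916.3 kg.
v = 10.26 m/s
10.26 m/s × (1 ft/s / 0.3048 m/s) = 33.67 ft/s

33.7 ft/s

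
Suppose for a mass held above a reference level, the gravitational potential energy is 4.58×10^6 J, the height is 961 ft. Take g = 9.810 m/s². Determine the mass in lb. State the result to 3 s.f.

Solving PE = m·g·h for m: m = PE/(g·h).
PE = 4.58×10^6 J; h = 961 ft = 292.9 m; g = 9.810 m/s².
m = 1594 kg
1594 kg × (1 lb / 0.4536 kg) = 3514 lb

3510 lb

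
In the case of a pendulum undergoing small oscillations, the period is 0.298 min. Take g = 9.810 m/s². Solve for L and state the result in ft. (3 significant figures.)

Rearranging T = 2π√(L/g) for L: L = g·(T/2π)².
T = 0.298 min = 17.88 s; g = 9.810 m/s².
L = 79.44 m
79.44 m × (1 ft / 0.3048 m) = 260.6 ft

261 ft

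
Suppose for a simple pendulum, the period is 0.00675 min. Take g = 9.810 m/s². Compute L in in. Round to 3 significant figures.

1.60 in

Solving T = 2π√(L/g) for L: L = g·(T/2π)².
T = 0.00675 min = 0.4050 s; g = 9.810 m/s².
L = 0.04076 m
0.04076 m × (1 in / 0.02540 m) = 1.605 in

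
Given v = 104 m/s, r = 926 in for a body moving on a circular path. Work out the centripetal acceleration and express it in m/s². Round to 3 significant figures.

460 m/s²

a is given directly by: a = v²/r.
v = 104 m/s; r = 926 in = 23.52 m.
a = 459.9 m/s²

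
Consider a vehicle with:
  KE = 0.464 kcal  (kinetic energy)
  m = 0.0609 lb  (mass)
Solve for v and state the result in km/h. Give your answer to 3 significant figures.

1350 km/h

Rearranging: v = √(2·KE/m).
KE = 0.464 kcal = 1941 J; m = 0.0609 lb = 0.02762 kg.
v = 374.9 m/s
374.9 m/s × (1 km/h / 0.2778 m/s) = 1350 km/h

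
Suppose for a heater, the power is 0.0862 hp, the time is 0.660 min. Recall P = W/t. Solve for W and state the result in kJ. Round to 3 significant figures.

2.55 kJ

Rearranging: W = P·t.
P = 0.0862 hp = 64.28 W; t = 0.660 min = 39.60 s.
W = 2545 J
2545 J × (1 kJ / 1000 J) = 2.545 kJ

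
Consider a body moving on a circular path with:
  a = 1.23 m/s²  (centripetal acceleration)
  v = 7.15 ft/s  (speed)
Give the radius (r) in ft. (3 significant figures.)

12.7 ft

Rearranging: r = v²/a.
a = 1.23 m/s²; v = 7.15 ft/s = 2.179 m/s.
r = 3.861 m
3.861 m × (1 ft / 0.3048 m) = 12.67 ft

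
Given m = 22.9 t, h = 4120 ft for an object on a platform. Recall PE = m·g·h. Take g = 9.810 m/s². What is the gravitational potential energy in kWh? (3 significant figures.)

Directly: PE = mgh.
m = 22.9 t = 22900 kg; h = 4120 ft = 1256 m; g = 9.810 m/s².
PE = 2.821×10^8 J  (the unit combination reduces to kg·m²/s² = J)
2.821×10^8 J × (1 kWh / 3.600×10^6 J) = 78.36 kWh

78.4 kWh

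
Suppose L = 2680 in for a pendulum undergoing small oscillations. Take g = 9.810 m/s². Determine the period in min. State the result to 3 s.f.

T is given directly by: T = 2π√(L/g).
L = 2680 in = 68.07 m; g = 9.810 m/s².
T = 16.55 s
16.55 s × (1 min / 60.00 s) = 0.2759 min

0.276 min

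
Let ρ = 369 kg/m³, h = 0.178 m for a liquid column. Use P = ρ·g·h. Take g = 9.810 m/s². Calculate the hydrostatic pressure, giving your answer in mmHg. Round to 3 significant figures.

4.83 mmHg

P is given directly by: P = ρgh.
ρ = 369 kg/m³; h = 0.178 m; g = 9.810 m/s².
P = 644.3 Pa  (the unit combination reduces to kg/(m·s²) = Pa)
644.3 Pa × (1 mmHg / 133.3 Pa) = 4.833 mmHg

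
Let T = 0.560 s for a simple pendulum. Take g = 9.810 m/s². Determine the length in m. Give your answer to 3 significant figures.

Solving T = 2π√(L/g) for L: L = g·(T/2π)².
T = 0.560 s; g = 9.810 m/s².
L = 0.07793 m

0.0779 m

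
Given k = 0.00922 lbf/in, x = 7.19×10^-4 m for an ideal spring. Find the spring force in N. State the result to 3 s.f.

F is given directly by: F = kx.
k = 0.00922 lbf/in = 1.615 N/m; x = 7.19×10^-4 m.
F = 0.001161 N  (the unit combination reduces to kg·m/s² = N)

0.00116 N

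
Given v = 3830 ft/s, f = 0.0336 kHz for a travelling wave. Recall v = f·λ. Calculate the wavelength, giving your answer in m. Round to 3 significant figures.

34.7 m

Rearranging: λ = v/f.
v = 3830 ft/s = 1167 m/s; f = 0.0336 kHz = 33.60 Hz.
λ = 34.74 m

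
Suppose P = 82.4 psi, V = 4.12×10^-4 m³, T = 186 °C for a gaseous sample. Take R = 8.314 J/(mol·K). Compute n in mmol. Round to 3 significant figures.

61.3 mmol

Rearranging: n = PV/(RT).
P = 82.4 psi = 5.681×10^5 Pa; V = 4.12×10^-4 m³; T = 186 °C = 459.1 K; R = 8.314 J/(mol·K).
n = 0.06132 mol
0.06132 mol × (1 mmol / 0.001000 mol) = 61.32 mmol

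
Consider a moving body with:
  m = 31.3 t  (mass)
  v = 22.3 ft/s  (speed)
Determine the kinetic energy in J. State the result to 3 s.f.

7.23×10^5 J

KE is given directly by: KE = ½mv².
m = 31.3 t = 31300 kg; v = 22.3 ft/s = 6.797 m/s.
KE = 7.230×10^5 J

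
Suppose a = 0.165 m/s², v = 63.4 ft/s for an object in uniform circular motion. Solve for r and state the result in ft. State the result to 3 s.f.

Rearranging: r = v²/a.
a = 0.165 m/s²; v = 63.4 ft/s = 19.32 m/s.
r = 2263 m
2263 m × (1 ft / 0.3048 m) = 7425 ft

7430 ft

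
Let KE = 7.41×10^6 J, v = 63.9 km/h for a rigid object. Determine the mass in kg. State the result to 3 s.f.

Rearranging: m = 2·KE/v².
KE = 7.41×10^6 J; v = 63.9 km/h = 17.75 m/s.
m = 47038 kg

47000 kg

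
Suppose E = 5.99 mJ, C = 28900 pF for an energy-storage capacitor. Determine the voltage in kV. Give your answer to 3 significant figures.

0.644 kV

Rearranging: V = √(2E/C).
E = 5.99 mJ = 0.005990 J; C = 28900 pF = 2.890×10^-8 F.
V = 643.8 V
643.8 V × (1 kV / 1000 V) = 0.6438 kV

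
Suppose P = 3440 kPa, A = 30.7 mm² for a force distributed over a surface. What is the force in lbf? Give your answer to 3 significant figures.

Rearranging P = F/A for F: F = P·A.
P = 3440 kPa = 3.440×10^6 Pa; A = 30.7 mm² = 3.070×10^-5 m².
F = 105.6 N  (the unit combination reduces to kg·m/s² = N)
105.6 N × (1 lbf / 4.448 N) = 23.74 lbf

23.7 lbf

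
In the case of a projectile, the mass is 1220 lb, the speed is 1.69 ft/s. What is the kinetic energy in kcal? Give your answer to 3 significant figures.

0.0175 kcal

Directly: KE = ½mv².
m = 1220 lb = 553.4 kg; v = 1.69 ft/s = 0.5151 m/s.
KE = 73.42 J
73.42 J × (1 kcal / 4184 J) = 0.01755 kcal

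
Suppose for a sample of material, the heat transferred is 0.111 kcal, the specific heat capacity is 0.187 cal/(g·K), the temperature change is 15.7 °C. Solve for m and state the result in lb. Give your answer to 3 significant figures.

0.0834 lb

Rearranging: m = Q/(c·ΔT).
Q = 0.111 kcal = 464.4 J; c = 0.187 cal/(g·K) = 782.4 J/(kg·K); ΔT = 15.7 °C = 15.70 K.
m = 0.03781 kg
0.03781 kg × (1 lb / 0.4536 kg) = 0.08335 lb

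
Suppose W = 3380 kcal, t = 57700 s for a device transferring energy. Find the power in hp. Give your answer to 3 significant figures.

Directly: P = W/t.
W = 3380 kcal = 1.414×10^7 J; t = 57700 s.
P = 245.1 W
245.1 W × (1 hp / 745.7 W) = 0.3287 hp

0.329 hp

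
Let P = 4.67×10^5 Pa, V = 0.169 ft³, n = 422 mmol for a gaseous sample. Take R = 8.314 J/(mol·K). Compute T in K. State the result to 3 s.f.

Solving PV = nRT for T: T = PV/(nR).
P = 4.67×10^5 Pa; V = 0.169 ft³ = 0.004786 m³; n = 422 mmol = 0.4220 mol; R = 8.314 J/(mol·K).
T = 637.0 K

637 K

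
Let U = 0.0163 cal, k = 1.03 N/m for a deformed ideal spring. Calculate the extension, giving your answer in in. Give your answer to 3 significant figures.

14.3 in

Rearranging U = ½k·x² for x: x = √(2U/k).
U = 0.0163 cal = 0.06820 J; k = 1.03 N/m.
x = 0.3639 m
0.3639 m × (1 in / 0.02540 m) = 14.33 in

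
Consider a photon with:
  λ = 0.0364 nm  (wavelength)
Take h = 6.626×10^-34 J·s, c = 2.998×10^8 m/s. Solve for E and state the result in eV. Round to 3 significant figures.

Directly: E = hc/λ.
λ = 0.0364 nm = 3.640×10^-11 m; h = 6.626×10^-34 J·s; c = 2.998×10^8 m/s.
E = 5.457×10^-15 J
5.457×10^-15 J × (1 eV / 1.602×10^-19 J) = 34062 eV

34100 eV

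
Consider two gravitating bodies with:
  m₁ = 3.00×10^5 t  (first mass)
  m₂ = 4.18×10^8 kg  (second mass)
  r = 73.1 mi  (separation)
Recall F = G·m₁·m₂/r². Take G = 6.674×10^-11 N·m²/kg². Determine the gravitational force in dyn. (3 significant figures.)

60.5 dyn

Directly: F = Gm₁m₂/r².
m₁ = 3.00×10^5 t = 3.000×10^8 kg; m₂ = 4.18×10^8 kg; r = 73.1 mi = 1.176×10^5 m; G = 6.674×10^-11 N·m²/kg².
F = 6.047×10^-4 N
6.047×10^-4 N × (1 dyn / 1.000×10^-5 N) = 60.47 dyn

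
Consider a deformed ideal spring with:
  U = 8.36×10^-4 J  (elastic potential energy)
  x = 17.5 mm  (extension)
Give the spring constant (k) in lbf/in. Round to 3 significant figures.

0.0312 lbf/in

Rearranging U = ½k·x² for k: k = 2U/x².
U = 8.36×10^-4 J; x = 17.5 mm = 0.01750 m.
k = 5.460 N/m
5.460 N/m × (1 lbf/in / 175.1 N/m) = 0.03118 lbf/in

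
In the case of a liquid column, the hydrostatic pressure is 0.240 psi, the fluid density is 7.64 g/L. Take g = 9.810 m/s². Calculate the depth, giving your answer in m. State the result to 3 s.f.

Solving P = ρ·g·h for h: h = P/(ρ·g).
P = 0.240 psi = 1655 Pa; ρ = 7.64 g/L = 7.640 kg/m³; g = 9.810 m/s².
h = 22.08 m

22.1 m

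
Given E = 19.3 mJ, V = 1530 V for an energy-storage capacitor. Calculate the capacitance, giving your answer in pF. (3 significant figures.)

Solving E = ½C·V² for C: C = 2E/V².
E = 19.3 mJ = 0.01930 J; V = 1530 V.
C = 1.649×10^-8 F
1.649×10^-8 F × (1 pF / 1.000×10^-12 F) = 16489 pF

16500 pF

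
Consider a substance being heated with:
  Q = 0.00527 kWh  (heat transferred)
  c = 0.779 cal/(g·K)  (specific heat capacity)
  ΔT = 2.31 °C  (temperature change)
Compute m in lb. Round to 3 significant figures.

Rearranging Q = m·c·ΔT for m: m = Q/(c·ΔT).
Q = 0.00527 kWh = 18972 J; c = 0.779 cal/(g·K) = 3259 J/(kg·K); ΔT = 2.31 °C = 2.310 K.
m = 2.520 kg
2.520 kg × (1 lb / 0.4536 kg) = 5.555 lb

5.56 lb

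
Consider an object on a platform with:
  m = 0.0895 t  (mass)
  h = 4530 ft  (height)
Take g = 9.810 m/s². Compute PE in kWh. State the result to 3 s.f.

Directly: PE = mgh.
m = 0.0895 t = 89.50 kg; h = 4530 ft = 1381 m; g = 9.810 m/s².
PE = 1.212×10^6 J  (the unit combination reduces to kg·m²/s² = J)
1.212×10^6 J × (1 kWh / 3.600×10^6 J) = 0.3367 kWh

0.337 kWh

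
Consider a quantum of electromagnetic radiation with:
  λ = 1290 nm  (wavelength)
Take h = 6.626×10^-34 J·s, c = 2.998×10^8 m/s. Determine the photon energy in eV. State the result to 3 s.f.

Directly: E = hc/λ.
λ = 1290 nm = 1.290×10^-6 m; h = 6.626×10^-34 J·s; c = 2.998×10^8 m/s.
E = 1.540×10^-19 J  (the unit combination reduces to kg·m²/s² = J)
1.540×10^-19 J × (1 eV / 1.602×10^-19 J) = 0.9611 eV

0.961 eV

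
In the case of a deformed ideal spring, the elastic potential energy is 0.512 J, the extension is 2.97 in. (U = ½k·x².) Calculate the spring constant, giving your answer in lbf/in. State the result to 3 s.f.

1.03 lbf/in

Rearranging: k = 2U/x².
U = 0.512 J; x = 2.97 in = 0.07544 m.
k = 179.9 N/m
179.9 N/m × (1 lbf/in / 175.1 N/m) = 1.027 lbf/in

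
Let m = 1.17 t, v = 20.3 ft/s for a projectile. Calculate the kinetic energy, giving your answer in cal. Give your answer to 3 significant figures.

KE is given directly by: KE = ½mv².
m = 1.17 t = 1170 kg; v = 20.3 ft/s = 6.187 m/s.
KE = 22396 J
22396 J × (1 cal / 4.184 J) = 5353 cal

5350 cal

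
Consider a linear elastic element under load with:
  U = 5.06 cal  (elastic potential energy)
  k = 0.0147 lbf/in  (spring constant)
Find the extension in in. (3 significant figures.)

160 in

Rearranging U = ½k·x² for x: x = √(2U/k).
U = 5.06 cal = 21.17 J; k = 0.0147 lbf/in = 2.574 N/m.
x = 4.056 m
4.056 m × (1 in / 0.02540 m) = 159.7 in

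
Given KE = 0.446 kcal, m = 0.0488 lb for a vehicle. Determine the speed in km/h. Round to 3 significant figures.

1480 km/h

Rearranging KE = ½mv² for v: v = √(2·KE/m).
KE = 0.446 kcal = 1866 J; m = 0.0488 lb = 0.02214 kg.
v = 410.6 m/s
410.6 m/s × (1 km/h / 0.2778 m/s) = 1478 km/h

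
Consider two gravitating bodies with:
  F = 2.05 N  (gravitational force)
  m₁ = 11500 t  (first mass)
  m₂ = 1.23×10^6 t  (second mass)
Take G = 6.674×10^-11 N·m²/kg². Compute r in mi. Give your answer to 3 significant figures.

Rearranging: r = √(G·m₁m₂/F).
F = 2.05 N; m₁ = 11500 t = 1.150×10^7 kg; m₂ = 1.23×10^6 t = 1.230×10^9 kg; G = 6.674×10^-11 N·m²/kg².
r = 678.6 m
678.6 m × (1 mi / 1609 m) = 0.4217 mi

0.422 mi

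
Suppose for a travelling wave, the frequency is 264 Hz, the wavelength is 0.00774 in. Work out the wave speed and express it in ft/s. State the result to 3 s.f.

Directly: v = fλ.
f = 264 Hz; λ = 0.00774 in = 1.966×10^-4 m.
v = 0.05190 m/s
0.05190 m/s × (1 ft/s / 0.3048 m/s) = 0.1703 ft/s

0.170 ft/s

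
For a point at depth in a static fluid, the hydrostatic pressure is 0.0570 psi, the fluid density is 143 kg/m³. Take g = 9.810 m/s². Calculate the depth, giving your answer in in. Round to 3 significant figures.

Rearranging: h = P/(ρ·g).
P = 0.0570 psi = 393.0 Pa; ρ = 143 kg/m³; g = 9.810 m/s².
h = 0.2801 m
0.2801 m × (1 in / 0.02540 m) = 11.03 in

11.0 in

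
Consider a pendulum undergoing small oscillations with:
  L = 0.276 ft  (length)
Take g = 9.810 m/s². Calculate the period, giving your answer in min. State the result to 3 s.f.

T is given directly by: T = 2π√(L/g).
L = 0.276 ft = 0.08412 m; g = 9.810 m/s².
T = 0.5818 s
0.5818 s × (1 min / 60.00 s) = 0.009697 min

0.00970 min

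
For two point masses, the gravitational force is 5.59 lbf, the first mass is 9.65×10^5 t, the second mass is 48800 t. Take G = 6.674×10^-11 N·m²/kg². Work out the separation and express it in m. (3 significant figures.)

From Newton's law of gravitation: r = √(G·m₁m₂/F).
F = 5.59 lbf = 24.87 N; m₁ = 9.65×10^5 t = 9.650×10^8 kg; m₂ = 48800 t = 4.880×10^7 kg; G = 6.674×10^-11 N·m²/kg².
r = 355.5 m

356 m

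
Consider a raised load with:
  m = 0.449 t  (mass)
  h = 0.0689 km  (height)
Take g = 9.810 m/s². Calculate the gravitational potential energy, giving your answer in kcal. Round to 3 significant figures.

Directly: PE = mgh.
m = 0.449 t = 449.0 kg; h = 0.0689 km = 68.90 m; g = 9.810 m/s².
PE = 3.035×10^5 J
3.035×10^5 J × (1 kcal / 4184 J) = 72.53 kcal

72.5 kcal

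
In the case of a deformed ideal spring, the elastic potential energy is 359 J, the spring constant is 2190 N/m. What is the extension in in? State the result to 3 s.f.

Rearranging U = ½k·x² for x: x = √(2U/k).
U = 359 J; k = 2190 N/m.
x = 0.5726 m
0.5726 m × (1 in / 0.02540 m) = 22.54 in

22.5 in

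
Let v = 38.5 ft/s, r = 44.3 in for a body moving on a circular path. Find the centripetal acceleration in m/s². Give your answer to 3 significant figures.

122 m/s²

a is given directly by: a = v²/r.
v = 38.5 ft/s = 11.73 m/s; r = 44.3 in = 1.125 m.
a = 122.4 m/s²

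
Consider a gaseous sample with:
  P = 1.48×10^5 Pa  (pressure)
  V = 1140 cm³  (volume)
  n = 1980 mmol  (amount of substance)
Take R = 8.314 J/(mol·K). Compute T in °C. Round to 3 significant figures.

Rearranging: T = PV/(nR).
P = 1.48×10^5 Pa; V = 1140 cm³ = 0.001140 m³; n = 1980 mmol = 1.980 mol; R = 8.314 J/(mol·K).
T = 10.25 K
10.25 K − 273.15 = -262.9 °C

-263 °C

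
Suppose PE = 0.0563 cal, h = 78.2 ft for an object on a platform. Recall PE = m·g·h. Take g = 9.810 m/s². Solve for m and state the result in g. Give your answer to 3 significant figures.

1.01 g

Rearranging PE = m·g·h for m: m = PE/(g·h).
PE = 0.0563 cal = 0.2356 J; h = 78.2 ft = 23.84 m; g = 9.810 m/s².
m = 0.001007 kg
0.001007 kg × (1 g / 0.001000 kg) = 1.007 g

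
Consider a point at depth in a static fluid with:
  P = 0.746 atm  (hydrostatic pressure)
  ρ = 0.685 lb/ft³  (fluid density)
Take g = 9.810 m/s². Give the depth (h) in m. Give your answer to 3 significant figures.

702 m

Solving P = ρ·g·h for h: h = P/(ρ·g).
P = 0.746 atm = 75588 Pa; ρ = 0.685 lb/ft³ = 10.97 kg/m³; g = 9.810 m/s².
h = 702.2 m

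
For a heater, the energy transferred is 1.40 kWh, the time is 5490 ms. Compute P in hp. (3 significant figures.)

1230 hp

Directly: P = W/t.
W = 1.40 kWh = 5.040×10^6 J; t = 5490 ms = 5.490 s.
P = 9.180×10^5 W  (the unit combination reduces to kg·m²/s³ = W)
9.180×10^5 W × (1 hp / 745.7 W) = 1231 hp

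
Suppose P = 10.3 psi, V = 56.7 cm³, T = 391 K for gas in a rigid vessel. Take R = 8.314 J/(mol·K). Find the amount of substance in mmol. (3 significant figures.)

1.24 mmol

From the ideal-gas law: n = PV/(RT).
P = 10.3 psi = 71016 Pa; V = 56.7 cm³ = 5.670×10^-5 m³; T = 391 K; R = 8.314 J/(mol·K).
n = 0.001239 mol
0.001239 mol × (1 mmol / 0.001000 mol) = 1.239 mmol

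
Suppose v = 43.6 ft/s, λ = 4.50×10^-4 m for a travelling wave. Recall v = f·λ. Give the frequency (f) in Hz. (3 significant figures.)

29500 Hz

Rearranging v = f·λ for f: f = v/λ.
v = 43.6 ft/s = 13.29 m/s; λ = 4.50×10^-4 m.
f = 29532 Hz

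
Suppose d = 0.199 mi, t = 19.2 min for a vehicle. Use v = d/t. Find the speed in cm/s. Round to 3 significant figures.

v is given directly by: v = d/t.
d = 0.199 mi = 320.3 m; t = 19.2 min = 1152 s.
v = 0.2780 m/s
0.2780 m/s × (1 cm/s / 0.01000 m/s) = 27.80 cm/s

27.8 cm/s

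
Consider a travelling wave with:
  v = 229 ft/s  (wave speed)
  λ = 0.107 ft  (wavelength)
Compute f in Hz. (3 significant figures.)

Rearranging: f = v/λ.
v = 229 ft/s = 69.80 m/s; λ = 0.107 ft = 0.03261 m.
f = 2140 Hz

2140 Hz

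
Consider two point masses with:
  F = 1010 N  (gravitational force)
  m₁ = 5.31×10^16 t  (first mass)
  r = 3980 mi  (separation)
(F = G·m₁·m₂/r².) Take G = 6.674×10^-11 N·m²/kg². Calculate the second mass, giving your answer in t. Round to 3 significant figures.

Rearranging: m₂ = F·r²/(G·m₁).
F = 1010 N; m₁ = 5.31×10^16 t = 5.310×10^19 kg; r = 3980 mi = 6.405×10^6 m; G = 6.674×10^-11 N·m²/kg².
m₂ = 1.169×10^7 kg
1.169×10^7 kg × (1 t / 1000 kg) = 11692 t

11700 t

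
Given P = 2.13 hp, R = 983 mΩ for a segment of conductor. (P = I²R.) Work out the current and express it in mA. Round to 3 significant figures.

40200 mA

Rearranging: I = √(P/R).
P = 2.13 hp = 1588 W; R = 983 mΩ = 0.9830 Ω.
I = 40.20 A
40.20 A × (1 mA / 0.001000 A) = 40197 mA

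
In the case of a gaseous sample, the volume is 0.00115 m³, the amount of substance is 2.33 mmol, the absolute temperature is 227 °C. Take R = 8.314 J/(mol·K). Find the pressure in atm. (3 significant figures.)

Directly: P = nRT/V.
V = 0.00115 m³; n = 2.33 mmol = 0.002330 mol; T = 227 °C = 500.1 K; R = 8.314 J/(mol·K).
P = 8425 Pa
8425 Pa × (1 atm / 1.013×10^5 Pa) = 0.08315 atm

0.0831 atm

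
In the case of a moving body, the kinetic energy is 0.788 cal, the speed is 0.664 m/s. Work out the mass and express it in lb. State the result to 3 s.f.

33.0 lb

Rearranging: m = 2·KE/v².
KE = 0.788 cal = 3.297 J; v = 0.664 m/s.
m = 14.96 kg
14.96 kg × (1 lb / 0.4536 kg) = 32.97 lb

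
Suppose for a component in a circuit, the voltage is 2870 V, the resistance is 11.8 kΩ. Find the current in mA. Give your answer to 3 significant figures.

243 mA

From Ohm's law: I = V/R.
V = 2870 V; R = 11.8 kΩ = 11800 Ω.
I = 0.2432 A
0.2432 A × (1 mA / 0.001000 A) = 243.2 mA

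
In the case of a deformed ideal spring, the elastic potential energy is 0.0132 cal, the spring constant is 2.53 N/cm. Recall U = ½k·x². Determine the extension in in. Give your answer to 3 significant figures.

0.823 in

Rearranging U = ½k·x² for x: x = √(2U/k).
U = 0.0132 cal = 0.05523 J; k = 2.53 N/cm = 253.0 N/m.
x = 0.02089 m
0.02089 m × (1 in / 0.02540 m) = 0.8226 in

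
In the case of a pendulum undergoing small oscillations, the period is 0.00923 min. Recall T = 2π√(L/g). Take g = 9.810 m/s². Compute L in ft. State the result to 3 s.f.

0.250 ft

Solving T = 2π√(L/g) for L: L = g·(T/2π)².
T = 0.00923 min = 0.5538 s; g = 9.810 m/s².
L = 0.07621 m
0.07621 m × (1 ft / 0.3048 m) = 0.2500 ft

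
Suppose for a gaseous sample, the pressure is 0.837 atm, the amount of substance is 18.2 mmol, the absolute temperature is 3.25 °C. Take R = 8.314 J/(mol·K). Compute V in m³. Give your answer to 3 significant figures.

From the ideal-gas law: V = nRT/P.
P = 0.837 atm = 84809 Pa; n = 18.2 mmol = 0.01820 mol; T = 3.25 °C = 276.4 K; R = 8.314 J/(mol·K).
V = 4.931×10^-4 m³

4.93×10^-4 m³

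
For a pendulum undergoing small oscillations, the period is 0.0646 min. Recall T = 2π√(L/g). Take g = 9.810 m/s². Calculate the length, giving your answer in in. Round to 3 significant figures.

Rearranging T = 2π√(L/g) for L: L = g·(T/2π)².
T = 0.0646 min = 3.876 s; g = 9.810 m/s².
L = 3.733 m
3.733 m × (1 in / 0.02540 m) = 147.0 in

147 in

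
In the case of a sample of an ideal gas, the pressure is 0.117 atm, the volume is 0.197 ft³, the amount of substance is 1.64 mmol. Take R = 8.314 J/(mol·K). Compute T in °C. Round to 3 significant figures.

Rearranging: T = PV/(nR).
P = 0.117 atm = 11855 Pa; V = 0.197 ft³ = 0.005578 m³; n = 1.64 mmol = 0.001640 mol; R = 8.314 J/(mol·K).
T = 4850 K
4850 K − 273.15 = 4577 °C

4580 °C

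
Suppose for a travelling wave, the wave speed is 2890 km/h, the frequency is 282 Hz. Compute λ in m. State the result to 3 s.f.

Rearranging: λ = v/f.
v = 2890 km/h = 802.8 m/s; f = 282 Hz.
λ = 2.847 m

2.85 m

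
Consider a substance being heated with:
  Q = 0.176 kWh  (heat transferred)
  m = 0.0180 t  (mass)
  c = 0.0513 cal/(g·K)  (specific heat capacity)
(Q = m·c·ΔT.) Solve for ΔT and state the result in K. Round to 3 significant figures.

164 K

Rearranging Q = m·c·ΔT for ΔT: ΔT = Q/(m·c).
Q = 0.176 kWh = 6.336×10^5 J; m = 0.0180 t = 18.00 kg; c = 0.0513 cal/(g·K) = 214.6 J/(kg·K).
ΔT = 164.0 K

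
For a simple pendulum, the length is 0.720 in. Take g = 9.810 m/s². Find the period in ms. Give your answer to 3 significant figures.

271 ms

T is given directly by: T = 2π√(L/g).
L = 0.720 in = 0.01829 m; g = 9.810 m/s².
T = 0.2713 s
0.2713 s × (1 ms / 0.001000 s) = 271.3 ms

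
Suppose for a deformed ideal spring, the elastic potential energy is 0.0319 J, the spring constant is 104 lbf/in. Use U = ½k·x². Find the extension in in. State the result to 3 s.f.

0.0737 in

Solving U = ½k·x² for x: x = √(2U/k).
U = 0.0319 J; k = 104 lbf/in = 18213 N/m.
x = 0.001872 m
0.001872 m × (1 in / 0.02540 m) = 0.07369 in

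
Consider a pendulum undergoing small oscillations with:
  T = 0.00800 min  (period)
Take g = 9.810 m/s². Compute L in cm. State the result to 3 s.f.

5.73 cm

Solving T = 2π√(L/g) for L: L = g·(T/2π)².
T = 0.00800 min = 0.4800 s; g = 9.810 m/s².
L = 0.05725 m
0.05725 m × (1 cm / 0.01000 m) = 5.725 cm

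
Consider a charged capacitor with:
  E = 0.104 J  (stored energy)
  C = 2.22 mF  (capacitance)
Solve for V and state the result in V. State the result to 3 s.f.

Rearranging E = ½C·V² for V: V = √(2E/C).
E = 0.104 J; C = 2.22 mF = 0.002220 F.
V = 9.680 V

9.68 V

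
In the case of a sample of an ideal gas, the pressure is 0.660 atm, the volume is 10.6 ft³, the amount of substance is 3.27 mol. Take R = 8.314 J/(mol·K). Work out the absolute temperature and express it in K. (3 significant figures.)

738 K

From the ideal-gas law: T = PV/(nR).
P = 0.660 atm = 66874 Pa; V = 10.6 ft³ = 0.3002 m³; n = 3.27 mol; R = 8.314 J/(mol·K).
T = 738.3 K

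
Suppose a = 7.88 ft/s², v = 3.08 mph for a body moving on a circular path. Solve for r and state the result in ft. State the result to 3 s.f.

2.59 ft

Rearranging: r = v²/a.
a = 7.88 ft/s² = 2.402 m/s²; v = 3.08 mph = 1.377 m/s.
r = 0.7893 m
0.7893 m × (1 ft / 0.3048 m) = 2.590 ft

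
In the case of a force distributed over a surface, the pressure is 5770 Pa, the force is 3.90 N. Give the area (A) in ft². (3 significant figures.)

Rearranging P = F/A for A: A = F/P.
P = 5770 Pa; F = 3.90 N.
A = 6.759×10^-4 m²
6.759×10^-4 m² × (1 ft² / 0.09290 m²) = 0.007275 ft²

0.00728 ft²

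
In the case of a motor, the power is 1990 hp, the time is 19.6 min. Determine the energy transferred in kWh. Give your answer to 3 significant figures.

Solving P = W/t for W: W = P·t.
P = 1990 hp = 1.484×10^6 W; t = 19.6 min = 1176 s.
W = 1.745×10^9 J  (the unit combination reduces to kg·m²/s² = J)
1.745×10^9 J × (1 kWh / 3.600×10^6 J) = 484.8 kWh

485 kWh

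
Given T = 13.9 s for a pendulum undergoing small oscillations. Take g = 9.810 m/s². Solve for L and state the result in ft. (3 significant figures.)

Solving T = 2π√(L/g) for L: L = g·(T/2π)².
T = 13.9 s; g = 9.810 m/s².
L = 48.01 m
48.01 m × (1 ft / 0.3048 m) = 157.5 ft

158 ft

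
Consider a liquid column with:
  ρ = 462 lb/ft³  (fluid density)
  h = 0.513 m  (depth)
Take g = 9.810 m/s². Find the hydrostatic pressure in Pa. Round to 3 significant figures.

37200 Pa

P is given directly by: P = ρgh.
ρ = 462 lb/ft³ = 7401 kg/m³; h = 0.513 m; g = 9.810 m/s².
P = 37243 Pa  (the unit combination reduces to kg/(m·s²) = Pa)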